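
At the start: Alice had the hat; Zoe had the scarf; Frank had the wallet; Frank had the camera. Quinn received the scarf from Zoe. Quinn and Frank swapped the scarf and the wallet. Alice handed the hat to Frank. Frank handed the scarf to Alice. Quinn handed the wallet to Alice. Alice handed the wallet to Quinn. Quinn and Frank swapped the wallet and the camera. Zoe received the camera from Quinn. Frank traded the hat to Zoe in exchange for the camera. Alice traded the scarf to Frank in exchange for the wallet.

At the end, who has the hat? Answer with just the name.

Tracking all object holders:
Start: hat:Alice, scarf:Zoe, wallet:Frank, camera:Frank
Event 1 (give scarf: Zoe -> Quinn). State: hat:Alice, scarf:Quinn, wallet:Frank, camera:Frank
Event 2 (swap scarf<->wallet: now scarf:Frank, wallet:Quinn). State: hat:Alice, scarf:Frank, wallet:Quinn, camera:Frank
Event 3 (give hat: Alice -> Frank). State: hat:Frank, scarf:Frank, wallet:Quinn, camera:Frank
Event 4 (give scarf: Frank -> Alice). State: hat:Frank, scarf:Alice, wallet:Quinn, camera:Frank
Event 5 (give wallet: Quinn -> Alice). State: hat:Frank, scarf:Alice, wallet:Alice, camera:Frank
Event 6 (give wallet: Alice -> Quinn). State: hat:Frank, scarf:Alice, wallet:Quinn, camera:Frank
Event 7 (swap wallet<->camera: now wallet:Frank, camera:Quinn). State: hat:Frank, scarf:Alice, wallet:Frank, camera:Quinn
Event 8 (give camera: Quinn -> Zoe). State: hat:Frank, scarf:Alice, wallet:Frank, camera:Zoe
Event 9 (swap hat<->camera: now hat:Zoe, camera:Frank). State: hat:Zoe, scarf:Alice, wallet:Frank, camera:Frank
Event 10 (swap scarf<->wallet: now scarf:Frank, wallet:Alice). State: hat:Zoe, scarf:Frank, wallet:Alice, camera:Frank

Final state: hat:Zoe, scarf:Frank, wallet:Alice, camera:Frank
The hat is held by Zoe.

Answer: Zoe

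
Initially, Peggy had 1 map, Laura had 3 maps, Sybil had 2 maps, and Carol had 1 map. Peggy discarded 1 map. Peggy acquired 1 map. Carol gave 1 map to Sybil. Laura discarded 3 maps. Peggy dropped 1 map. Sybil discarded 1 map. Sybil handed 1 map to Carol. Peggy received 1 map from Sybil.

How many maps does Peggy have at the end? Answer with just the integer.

Tracking counts step by step:
Start: Peggy=1, Laura=3, Sybil=2, Carol=1
Event 1 (Peggy -1): Peggy: 1 -> 0. State: Peggy=0, Laura=3, Sybil=2, Carol=1
Event 2 (Peggy +1): Peggy: 0 -> 1. State: Peggy=1, Laura=3, Sybil=2, Carol=1
Event 3 (Carol -> Sybil, 1): Carol: 1 -> 0, Sybil: 2 -> 3. State: Peggy=1, Laura=3, Sybil=3, Carol=0
Event 4 (Laura -3): Laura: 3 -> 0. State: Peggy=1, Laura=0, Sybil=3, Carol=0
Event 5 (Peggy -1): Peggy: 1 -> 0. State: Peggy=0, Laura=0, Sybil=3, Carol=0
Event 6 (Sybil -1): Sybil: 3 -> 2. State: Peggy=0, Laura=0, Sybil=2, Carol=0
Event 7 (Sybil -> Carol, 1): Sybil: 2 -> 1, Carol: 0 -> 1. State: Peggy=0, Laura=0, Sybil=1, Carol=1
Event 8 (Sybil -> Peggy, 1): Sybil: 1 -> 0, Peggy: 0 -> 1. State: Peggy=1, Laura=0, Sybil=0, Carol=1

Peggy's final count: 1

Answer: 1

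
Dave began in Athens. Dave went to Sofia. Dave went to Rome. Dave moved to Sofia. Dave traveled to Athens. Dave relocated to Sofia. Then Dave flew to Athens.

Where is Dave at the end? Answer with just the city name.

Tracking Dave's location:
Start: Dave is in Athens.
After move 1: Athens -> Sofia. Dave is in Sofia.
After move 2: Sofia -> Rome. Dave is in Rome.
After move 3: Rome -> Sofia. Dave is in Sofia.
After move 4: Sofia -> Athens. Dave is in Athens.
After move 5: Athens -> Sofia. Dave is in Sofia.
After move 6: Sofia -> Athens. Dave is in Athens.

Answer: Athens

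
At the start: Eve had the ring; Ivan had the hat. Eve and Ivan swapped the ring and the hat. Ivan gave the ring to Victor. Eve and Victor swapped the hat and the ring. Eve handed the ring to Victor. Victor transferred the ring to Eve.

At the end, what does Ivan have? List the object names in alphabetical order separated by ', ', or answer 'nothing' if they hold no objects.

Tracking all object holders:
Start: ring:Eve, hat:Ivan
Event 1 (swap ring<->hat: now ring:Ivan, hat:Eve). State: ring:Ivan, hat:Eve
Event 2 (give ring: Ivan -> Victor). State: ring:Victor, hat:Eve
Event 3 (swap hat<->ring: now hat:Victor, ring:Eve). State: ring:Eve, hat:Victor
Event 4 (give ring: Eve -> Victor). State: ring:Victor, hat:Victor
Event 5 (give ring: Victor -> Eve). State: ring:Eve, hat:Victor

Final state: ring:Eve, hat:Victor
Ivan holds: (nothing).

Answer: nothing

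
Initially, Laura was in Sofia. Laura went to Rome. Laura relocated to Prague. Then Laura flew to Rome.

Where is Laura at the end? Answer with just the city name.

Answer: Rome

Derivation:
Tracking Laura's location:
Start: Laura is in Sofia.
After move 1: Sofia -> Rome. Laura is in Rome.
After move 2: Rome -> Prague. Laura is in Prague.
After move 3: Prague -> Rome. Laura is in Rome.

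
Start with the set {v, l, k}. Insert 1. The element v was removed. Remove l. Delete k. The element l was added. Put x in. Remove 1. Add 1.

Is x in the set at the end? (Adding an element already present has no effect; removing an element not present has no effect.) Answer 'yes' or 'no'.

Tracking the set through each operation:
Start: {k, l, v}
Event 1 (add 1): added. Set: {1, k, l, v}
Event 2 (remove v): removed. Set: {1, k, l}
Event 3 (remove l): removed. Set: {1, k}
Event 4 (remove k): removed. Set: {1}
Event 5 (add l): added. Set: {1, l}
Event 6 (add x): added. Set: {1, l, x}
Event 7 (remove 1): removed. Set: {l, x}
Event 8 (add 1): added. Set: {1, l, x}

Final set: {1, l, x} (size 3)
x is in the final set.

Answer: yes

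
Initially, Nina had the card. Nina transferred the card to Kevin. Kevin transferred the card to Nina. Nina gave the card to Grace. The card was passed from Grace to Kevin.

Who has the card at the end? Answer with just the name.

Answer: Kevin

Derivation:
Tracking the card through each event:
Start: Nina has the card.
After event 1: Kevin has the card.
After event 2: Nina has the card.
After event 3: Grace has the card.
After event 4: Kevin has the card.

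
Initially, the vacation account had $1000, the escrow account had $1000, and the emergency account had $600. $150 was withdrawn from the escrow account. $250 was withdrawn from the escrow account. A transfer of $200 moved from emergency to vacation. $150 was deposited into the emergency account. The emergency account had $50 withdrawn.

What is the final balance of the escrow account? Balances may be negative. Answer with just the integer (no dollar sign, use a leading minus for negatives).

Answer: 600

Derivation:
Tracking account balances step by step:
Start: vacation=1000, escrow=1000, emergency=600
Event 1 (withdraw 150 from escrow): escrow: 1000 - 150 = 850. Balances: vacation=1000, escrow=850, emergency=600
Event 2 (withdraw 250 from escrow): escrow: 850 - 250 = 600. Balances: vacation=1000, escrow=600, emergency=600
Event 3 (transfer 200 emergency -> vacation): emergency: 600 - 200 = 400, vacation: 1000 + 200 = 1200. Balances: vacation=1200, escrow=600, emergency=400
Event 4 (deposit 150 to emergency): emergency: 400 + 150 = 550. Balances: vacation=1200, escrow=600, emergency=550
Event 5 (withdraw 50 from emergency): emergency: 550 - 50 = 500. Balances: vacation=1200, escrow=600, emergency=500

Final balance of escrow: 600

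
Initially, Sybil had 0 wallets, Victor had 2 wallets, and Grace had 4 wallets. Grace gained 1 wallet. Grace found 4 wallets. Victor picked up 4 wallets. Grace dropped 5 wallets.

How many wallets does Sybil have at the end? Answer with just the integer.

Answer: 0

Derivation:
Tracking counts step by step:
Start: Sybil=0, Victor=2, Grace=4
Event 1 (Grace +1): Grace: 4 -> 5. State: Sybil=0, Victor=2, Grace=5
Event 2 (Grace +4): Grace: 5 -> 9. State: Sybil=0, Victor=2, Grace=9
Event 3 (Victor +4): Victor: 2 -> 6. State: Sybil=0, Victor=6, Grace=9
Event 4 (Grace -5): Grace: 9 -> 4. State: Sybil=0, Victor=6, Grace=4

Sybil's final count: 0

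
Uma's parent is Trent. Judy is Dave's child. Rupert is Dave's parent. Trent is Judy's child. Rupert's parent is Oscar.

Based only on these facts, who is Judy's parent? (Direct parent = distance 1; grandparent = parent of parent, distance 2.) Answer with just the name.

Answer: Dave

Derivation:
Reconstructing the parent chain from the given facts:
  Oscar -> Rupert -> Dave -> Judy -> Trent -> Uma
(each arrow means 'parent of the next')
Positions in the chain (0 = top):
  position of Oscar: 0
  position of Rupert: 1
  position of Dave: 2
  position of Judy: 3
  position of Trent: 4
  position of Uma: 5

Judy is at position 3; the parent is 1 step up the chain, i.e. position 2: Dave.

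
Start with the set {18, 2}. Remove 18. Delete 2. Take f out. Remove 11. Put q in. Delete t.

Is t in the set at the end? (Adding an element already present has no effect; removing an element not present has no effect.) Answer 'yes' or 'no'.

Answer: no

Derivation:
Tracking the set through each operation:
Start: {18, 2}
Event 1 (remove 18): removed. Set: {2}
Event 2 (remove 2): removed. Set: {}
Event 3 (remove f): not present, no change. Set: {}
Event 4 (remove 11): not present, no change. Set: {}
Event 5 (add q): added. Set: {q}
Event 6 (remove t): not present, no change. Set: {q}

Final set: {q} (size 1)
t is NOT in the final set.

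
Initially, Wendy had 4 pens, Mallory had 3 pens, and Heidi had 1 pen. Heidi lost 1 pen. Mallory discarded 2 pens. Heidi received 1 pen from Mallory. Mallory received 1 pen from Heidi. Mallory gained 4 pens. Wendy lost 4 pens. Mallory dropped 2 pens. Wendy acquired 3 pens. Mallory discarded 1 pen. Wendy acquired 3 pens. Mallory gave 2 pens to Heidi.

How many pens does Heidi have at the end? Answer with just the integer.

Answer: 2

Derivation:
Tracking counts step by step:
Start: Wendy=4, Mallory=3, Heidi=1
Event 1 (Heidi -1): Heidi: 1 -> 0. State: Wendy=4, Mallory=3, Heidi=0
Event 2 (Mallory -2): Mallory: 3 -> 1. State: Wendy=4, Mallory=1, Heidi=0
Event 3 (Mallory -> Heidi, 1): Mallory: 1 -> 0, Heidi: 0 -> 1. State: Wendy=4, Mallory=0, Heidi=1
Event 4 (Heidi -> Mallory, 1): Heidi: 1 -> 0, Mallory: 0 -> 1. State: Wendy=4, Mallory=1, Heidi=0
Event 5 (Mallory +4): Mallory: 1 -> 5. State: Wendy=4, Mallory=5, Heidi=0
Event 6 (Wendy -4): Wendy: 4 -> 0. State: Wendy=0, Mallory=5, Heidi=0
Event 7 (Mallory -2): Mallory: 5 -> 3. State: Wendy=0, Mallory=3, Heidi=0
Event 8 (Wendy +3): Wendy: 0 -> 3. State: Wendy=3, Mallory=3, Heidi=0
Event 9 (Mallory -1): Mallory: 3 -> 2. State: Wendy=3, Mallory=2, Heidi=0
Event 10 (Wendy +3): Wendy: 3 -> 6. State: Wendy=6, Mallory=2, Heidi=0
Event 11 (Mallory -> Heidi, 2): Mallory: 2 -> 0, Heidi: 0 -> 2. State: Wendy=6, Mallory=0, Heidi=2

Heidi's final count: 2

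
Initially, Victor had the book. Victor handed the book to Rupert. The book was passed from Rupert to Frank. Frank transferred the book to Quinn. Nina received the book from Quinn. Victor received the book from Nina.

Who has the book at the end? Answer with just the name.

Tracking the book through each event:
Start: Victor has the book.
After event 1: Rupert has the book.
After event 2: Frank has the book.
After event 3: Quinn has the book.
After event 4: Nina has the book.
After event 5: Victor has the book.

Answer: Victor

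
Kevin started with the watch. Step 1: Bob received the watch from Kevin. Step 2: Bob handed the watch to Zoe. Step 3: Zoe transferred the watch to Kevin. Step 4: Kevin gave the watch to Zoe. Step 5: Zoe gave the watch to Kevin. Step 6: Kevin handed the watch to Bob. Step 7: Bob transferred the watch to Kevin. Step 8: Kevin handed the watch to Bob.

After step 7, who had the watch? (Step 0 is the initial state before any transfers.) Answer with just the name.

Answer: Kevin

Derivation:
Tracking the watch holder through step 7:
After step 0 (start): Kevin
After step 1: Bob
After step 2: Zoe
After step 3: Kevin
After step 4: Zoe
After step 5: Kevin
After step 6: Bob
After step 7: Kevin

At step 7, the holder is Kevin.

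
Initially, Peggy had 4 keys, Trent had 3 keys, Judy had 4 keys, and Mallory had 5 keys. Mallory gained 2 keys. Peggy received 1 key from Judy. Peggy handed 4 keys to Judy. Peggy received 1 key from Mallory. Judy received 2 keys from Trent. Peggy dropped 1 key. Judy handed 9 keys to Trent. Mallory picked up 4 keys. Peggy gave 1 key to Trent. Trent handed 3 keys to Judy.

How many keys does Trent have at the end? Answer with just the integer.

Tracking counts step by step:
Start: Peggy=4, Trent=3, Judy=4, Mallory=5
Event 1 (Mallory +2): Mallory: 5 -> 7. State: Peggy=4, Trent=3, Judy=4, Mallory=7
Event 2 (Judy -> Peggy, 1): Judy: 4 -> 3, Peggy: 4 -> 5. State: Peggy=5, Trent=3, Judy=3, Mallory=7
Event 3 (Peggy -> Judy, 4): Peggy: 5 -> 1, Judy: 3 -> 7. State: Peggy=1, Trent=3, Judy=7, Mallory=7
Event 4 (Mallory -> Peggy, 1): Mallory: 7 -> 6, Peggy: 1 -> 2. State: Peggy=2, Trent=3, Judy=7, Mallory=6
Event 5 (Trent -> Judy, 2): Trent: 3 -> 1, Judy: 7 -> 9. State: Peggy=2, Trent=1, Judy=9, Mallory=6
Event 6 (Peggy -1): Peggy: 2 -> 1. State: Peggy=1, Trent=1, Judy=9, Mallory=6
Event 7 (Judy -> Trent, 9): Judy: 9 -> 0, Trent: 1 -> 10. State: Peggy=1, Trent=10, Judy=0, Mallory=6
Event 8 (Mallory +4): Mallory: 6 -> 10. State: Peggy=1, Trent=10, Judy=0, Mallory=10
Event 9 (Peggy -> Trent, 1): Peggy: 1 -> 0, Trent: 10 -> 11. State: Peggy=0, Trent=11, Judy=0, Mallory=10
Event 10 (Trent -> Judy, 3): Trent: 11 -> 8, Judy: 0 -> 3. State: Peggy=0, Trent=8, Judy=3, Mallory=10

Trent's final count: 8

Answer: 8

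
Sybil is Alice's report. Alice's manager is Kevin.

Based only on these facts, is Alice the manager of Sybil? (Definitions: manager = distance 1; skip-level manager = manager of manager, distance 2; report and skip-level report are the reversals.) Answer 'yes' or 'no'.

Answer: yes

Derivation:
Reconstructing the manager chain from the given facts:
  Kevin -> Alice -> Sybil
(each arrow means 'manager of the next')
Positions in the chain (0 = top):
  position of Kevin: 0
  position of Alice: 1
  position of Sybil: 2

Alice is at position 1, Sybil is at position 2; signed distance (j - i) = 1.
'manager' requires j - i = 1. Actual distance is 1, so the relation HOLDS.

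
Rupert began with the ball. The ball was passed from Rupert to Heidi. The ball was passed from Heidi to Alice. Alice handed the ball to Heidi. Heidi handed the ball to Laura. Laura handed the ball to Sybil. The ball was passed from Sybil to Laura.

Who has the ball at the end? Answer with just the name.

Tracking the ball through each event:
Start: Rupert has the ball.
After event 1: Heidi has the ball.
After event 2: Alice has the ball.
After event 3: Heidi has the ball.
After event 4: Laura has the ball.
After event 5: Sybil has the ball.
After event 6: Laura has the ball.

Answer: Laura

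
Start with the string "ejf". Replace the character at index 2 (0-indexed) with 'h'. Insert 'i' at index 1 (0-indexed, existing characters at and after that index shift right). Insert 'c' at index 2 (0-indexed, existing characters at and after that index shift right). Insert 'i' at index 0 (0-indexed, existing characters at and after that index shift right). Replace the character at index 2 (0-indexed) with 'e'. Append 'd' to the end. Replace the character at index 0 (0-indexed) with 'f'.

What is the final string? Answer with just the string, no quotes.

Applying each edit step by step:
Start: "ejf"
Op 1 (replace idx 2: 'f' -> 'h'): "ejf" -> "ejh"
Op 2 (insert 'i' at idx 1): "ejh" -> "eijh"
Op 3 (insert 'c' at idx 2): "eijh" -> "eicjh"
Op 4 (insert 'i' at idx 0): "eicjh" -> "ieicjh"
Op 5 (replace idx 2: 'i' -> 'e'): "ieicjh" -> "ieecjh"
Op 6 (append 'd'): "ieecjh" -> "ieecjhd"
Op 7 (replace idx 0: 'i' -> 'f'): "ieecjhd" -> "feecjhd"

Answer: feecjhd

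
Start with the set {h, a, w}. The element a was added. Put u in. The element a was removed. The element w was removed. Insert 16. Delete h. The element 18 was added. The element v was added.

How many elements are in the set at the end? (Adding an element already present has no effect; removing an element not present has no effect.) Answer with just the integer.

Tracking the set through each operation:
Start: {a, h, w}
Event 1 (add a): already present, no change. Set: {a, h, w}
Event 2 (add u): added. Set: {a, h, u, w}
Event 3 (remove a): removed. Set: {h, u, w}
Event 4 (remove w): removed. Set: {h, u}
Event 5 (add 16): added. Set: {16, h, u}
Event 6 (remove h): removed. Set: {16, u}
Event 7 (add 18): added. Set: {16, 18, u}
Event 8 (add v): added. Set: {16, 18, u, v}

Final set: {16, 18, u, v} (size 4)

Answer: 4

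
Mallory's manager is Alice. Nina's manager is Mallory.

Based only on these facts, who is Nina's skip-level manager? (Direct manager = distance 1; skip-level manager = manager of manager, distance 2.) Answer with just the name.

Answer: Alice

Derivation:
Reconstructing the manager chain from the given facts:
  Alice -> Mallory -> Nina
(each arrow means 'manager of the next')
Positions in the chain (0 = top):
  position of Alice: 0
  position of Mallory: 1
  position of Nina: 2

Nina is at position 2; the skip-level manager is 2 steps up the chain, i.e. position 0: Alice.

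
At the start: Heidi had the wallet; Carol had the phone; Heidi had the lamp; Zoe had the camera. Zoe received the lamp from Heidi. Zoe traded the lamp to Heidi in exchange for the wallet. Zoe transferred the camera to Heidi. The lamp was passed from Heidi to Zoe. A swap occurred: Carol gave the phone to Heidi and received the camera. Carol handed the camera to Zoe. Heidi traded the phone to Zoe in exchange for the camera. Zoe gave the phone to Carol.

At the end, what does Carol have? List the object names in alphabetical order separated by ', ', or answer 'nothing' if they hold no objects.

Tracking all object holders:
Start: wallet:Heidi, phone:Carol, lamp:Heidi, camera:Zoe
Event 1 (give lamp: Heidi -> Zoe). State: wallet:Heidi, phone:Carol, lamp:Zoe, camera:Zoe
Event 2 (swap lamp<->wallet: now lamp:Heidi, wallet:Zoe). State: wallet:Zoe, phone:Carol, lamp:Heidi, camera:Zoe
Event 3 (give camera: Zoe -> Heidi). State: wallet:Zoe, phone:Carol, lamp:Heidi, camera:Heidi
Event 4 (give lamp: Heidi -> Zoe). State: wallet:Zoe, phone:Carol, lamp:Zoe, camera:Heidi
Event 5 (swap phone<->camera: now phone:Heidi, camera:Carol). State: wallet:Zoe, phone:Heidi, lamp:Zoe, camera:Carol
Event 6 (give camera: Carol -> Zoe). State: wallet:Zoe, phone:Heidi, lamp:Zoe, camera:Zoe
Event 7 (swap phone<->camera: now phone:Zoe, camera:Heidi). State: wallet:Zoe, phone:Zoe, lamp:Zoe, camera:Heidi
Event 8 (give phone: Zoe -> Carol). State: wallet:Zoe, phone:Carol, lamp:Zoe, camera:Heidi

Final state: wallet:Zoe, phone:Carol, lamp:Zoe, camera:Heidi
Carol holds: phone.

Answer: phone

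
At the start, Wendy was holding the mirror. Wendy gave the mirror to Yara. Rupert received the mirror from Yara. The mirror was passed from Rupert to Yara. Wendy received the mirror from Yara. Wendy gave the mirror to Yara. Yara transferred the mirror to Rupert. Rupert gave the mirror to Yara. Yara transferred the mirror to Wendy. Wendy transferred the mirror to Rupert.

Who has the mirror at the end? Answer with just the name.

Answer: Rupert

Derivation:
Tracking the mirror through each event:
Start: Wendy has the mirror.
After event 1: Yara has the mirror.
After event 2: Rupert has the mirror.
After event 3: Yara has the mirror.
After event 4: Wendy has the mirror.
After event 5: Yara has the mirror.
After event 6: Rupert has the mirror.
After event 7: Yara has the mirror.
After event 8: Wendy has the mirror.
After event 9: Rupert has the mirror.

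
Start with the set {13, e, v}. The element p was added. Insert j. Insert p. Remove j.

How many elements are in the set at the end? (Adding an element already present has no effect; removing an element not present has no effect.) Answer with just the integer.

Answer: 4

Derivation:
Tracking the set through each operation:
Start: {13, e, v}
Event 1 (add p): added. Set: {13, e, p, v}
Event 2 (add j): added. Set: {13, e, j, p, v}
Event 3 (add p): already present, no change. Set: {13, e, j, p, v}
Event 4 (remove j): removed. Set: {13, e, p, v}

Final set: {13, e, p, v} (size 4)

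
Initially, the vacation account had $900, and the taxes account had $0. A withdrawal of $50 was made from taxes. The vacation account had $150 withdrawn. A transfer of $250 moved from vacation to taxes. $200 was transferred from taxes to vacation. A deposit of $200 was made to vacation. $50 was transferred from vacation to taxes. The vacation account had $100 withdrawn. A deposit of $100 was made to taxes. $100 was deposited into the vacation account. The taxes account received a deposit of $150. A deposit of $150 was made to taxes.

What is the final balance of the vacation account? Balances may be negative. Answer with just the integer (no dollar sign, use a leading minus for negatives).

Tracking account balances step by step:
Start: vacation=900, taxes=0
Event 1 (withdraw 50 from taxes): taxes: 0 - 50 = -50. Balances: vacation=900, taxes=-50
Event 2 (withdraw 150 from vacation): vacation: 900 - 150 = 750. Balances: vacation=750, taxes=-50
Event 3 (transfer 250 vacation -> taxes): vacation: 750 - 250 = 500, taxes: -50 + 250 = 200. Balances: vacation=500, taxes=200
Event 4 (transfer 200 taxes -> vacation): taxes: 200 - 200 = 0, vacation: 500 + 200 = 700. Balances: vacation=700, taxes=0
Event 5 (deposit 200 to vacation): vacation: 700 + 200 = 900. Balances: vacation=900, taxes=0
Event 6 (transfer 50 vacation -> taxes): vacation: 900 - 50 = 850, taxes: 0 + 50 = 50. Balances: vacation=850, taxes=50
Event 7 (withdraw 100 from vacation): vacation: 850 - 100 = 750. Balances: vacation=750, taxes=50
Event 8 (deposit 100 to taxes): taxes: 50 + 100 = 150. Balances: vacation=750, taxes=150
Event 9 (deposit 100 to vacation): vacation: 750 + 100 = 850. Balances: vacation=850, taxes=150
Event 10 (deposit 150 to taxes): taxes: 150 + 150 = 300. Balances: vacation=850, taxes=300
Event 11 (deposit 150 to taxes): taxes: 300 + 150 = 450. Balances: vacation=850, taxes=450

Final balance of vacation: 850

Answer: 850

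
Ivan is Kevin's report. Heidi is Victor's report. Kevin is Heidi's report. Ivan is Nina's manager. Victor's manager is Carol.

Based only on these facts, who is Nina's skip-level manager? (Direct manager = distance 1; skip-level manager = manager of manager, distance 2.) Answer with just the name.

Reconstructing the manager chain from the given facts:
  Carol -> Victor -> Heidi -> Kevin -> Ivan -> Nina
(each arrow means 'manager of the next')
Positions in the chain (0 = top):
  position of Carol: 0
  position of Victor: 1
  position of Heidi: 2
  position of Kevin: 3
  position of Ivan: 4
  position of Nina: 5

Nina is at position 5; the skip-level manager is 2 steps up the chain, i.e. position 3: Kevin.

Answer: Kevin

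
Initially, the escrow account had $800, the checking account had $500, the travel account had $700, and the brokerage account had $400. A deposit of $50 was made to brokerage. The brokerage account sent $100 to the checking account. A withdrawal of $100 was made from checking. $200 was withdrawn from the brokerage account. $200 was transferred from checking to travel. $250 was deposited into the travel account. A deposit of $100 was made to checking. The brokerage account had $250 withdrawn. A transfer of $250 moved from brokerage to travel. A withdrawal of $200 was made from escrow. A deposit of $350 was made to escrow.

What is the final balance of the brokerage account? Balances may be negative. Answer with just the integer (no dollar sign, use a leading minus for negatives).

Tracking account balances step by step:
Start: escrow=800, checking=500, travel=700, brokerage=400
Event 1 (deposit 50 to brokerage): brokerage: 400 + 50 = 450. Balances: escrow=800, checking=500, travel=700, brokerage=450
Event 2 (transfer 100 brokerage -> checking): brokerage: 450 - 100 = 350, checking: 500 + 100 = 600. Balances: escrow=800, checking=600, travel=700, brokerage=350
Event 3 (withdraw 100 from checking): checking: 600 - 100 = 500. Balances: escrow=800, checking=500, travel=700, brokerage=350
Event 4 (withdraw 200 from brokerage): brokerage: 350 - 200 = 150. Balances: escrow=800, checking=500, travel=700, brokerage=150
Event 5 (transfer 200 checking -> travel): checking: 500 - 200 = 300, travel: 700 + 200 = 900. Balances: escrow=800, checking=300, travel=900, brokerage=150
Event 6 (deposit 250 to travel): travel: 900 + 250 = 1150. Balances: escrow=800, checking=300, travel=1150, brokerage=150
Event 7 (deposit 100 to checking): checking: 300 + 100 = 400. Balances: escrow=800, checking=400, travel=1150, brokerage=150
Event 8 (withdraw 250 from brokerage): brokerage: 150 - 250 = -100. Balances: escrow=800, checking=400, travel=1150, brokerage=-100
Event 9 (transfer 250 brokerage -> travel): brokerage: -100 - 250 = -350, travel: 1150 + 250 = 1400. Balances: escrow=800, checking=400, travel=1400, brokerage=-350
Event 10 (withdraw 200 from escrow): escrow: 800 - 200 = 600. Balances: escrow=600, checking=400, travel=1400, brokerage=-350
Event 11 (deposit 350 to escrow): escrow: 600 + 350 = 950. Balances: escrow=950, checking=400, travel=1400, brokerage=-350

Final balance of brokerage: -350

Answer: -350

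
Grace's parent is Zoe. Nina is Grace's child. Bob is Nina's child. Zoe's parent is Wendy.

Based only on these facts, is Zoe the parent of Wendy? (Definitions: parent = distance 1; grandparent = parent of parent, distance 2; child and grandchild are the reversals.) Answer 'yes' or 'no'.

Answer: no

Derivation:
Reconstructing the parent chain from the given facts:
  Wendy -> Zoe -> Grace -> Nina -> Bob
(each arrow means 'parent of the next')
Positions in the chain (0 = top):
  position of Wendy: 0
  position of Zoe: 1
  position of Grace: 2
  position of Nina: 3
  position of Bob: 4

Zoe is at position 1, Wendy is at position 0; signed distance (j - i) = -1.
'parent' requires j - i = 1. Actual distance is -1, so the relation does NOT hold.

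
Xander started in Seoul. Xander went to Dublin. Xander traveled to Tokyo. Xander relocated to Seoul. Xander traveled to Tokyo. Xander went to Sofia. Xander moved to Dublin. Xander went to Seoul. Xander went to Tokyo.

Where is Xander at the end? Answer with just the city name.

Answer: Tokyo

Derivation:
Tracking Xander's location:
Start: Xander is in Seoul.
After move 1: Seoul -> Dublin. Xander is in Dublin.
After move 2: Dublin -> Tokyo. Xander is in Tokyo.
After move 3: Tokyo -> Seoul. Xander is in Seoul.
After move 4: Seoul -> Tokyo. Xander is in Tokyo.
After move 5: Tokyo -> Sofia. Xander is in Sofia.
After move 6: Sofia -> Dublin. Xander is in Dublin.
After move 7: Dublin -> Seoul. Xander is in Seoul.
After move 8: Seoul -> Tokyo. Xander is in Tokyo.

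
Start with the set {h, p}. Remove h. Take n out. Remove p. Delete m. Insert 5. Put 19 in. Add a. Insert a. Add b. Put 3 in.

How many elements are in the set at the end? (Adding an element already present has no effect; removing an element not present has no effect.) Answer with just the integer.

Answer: 5

Derivation:
Tracking the set through each operation:
Start: {h, p}
Event 1 (remove h): removed. Set: {p}
Event 2 (remove n): not present, no change. Set: {p}
Event 3 (remove p): removed. Set: {}
Event 4 (remove m): not present, no change. Set: {}
Event 5 (add 5): added. Set: {5}
Event 6 (add 19): added. Set: {19, 5}
Event 7 (add a): added. Set: {19, 5, a}
Event 8 (add a): already present, no change. Set: {19, 5, a}
Event 9 (add b): added. Set: {19, 5, a, b}
Event 10 (add 3): added. Set: {19, 3, 5, a, b}

Final set: {19, 3, 5, a, b} (size 5)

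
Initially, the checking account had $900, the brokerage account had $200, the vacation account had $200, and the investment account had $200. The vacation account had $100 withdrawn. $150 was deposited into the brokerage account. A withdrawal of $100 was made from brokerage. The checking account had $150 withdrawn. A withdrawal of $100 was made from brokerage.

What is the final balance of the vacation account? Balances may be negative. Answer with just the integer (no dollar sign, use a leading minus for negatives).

Tracking account balances step by step:
Start: checking=900, brokerage=200, vacation=200, investment=200
Event 1 (withdraw 100 from vacation): vacation: 200 - 100 = 100. Balances: checking=900, brokerage=200, vacation=100, investment=200
Event 2 (deposit 150 to brokerage): brokerage: 200 + 150 = 350. Balances: checking=900, brokerage=350, vacation=100, investment=200
Event 3 (withdraw 100 from brokerage): brokerage: 350 - 100 = 250. Balances: checking=900, brokerage=250, vacation=100, investment=200
Event 4 (withdraw 150 from checking): checking: 900 - 150 = 750. Balances: checking=750, brokerage=250, vacation=100, investment=200
Event 5 (withdraw 100 from brokerage): brokerage: 250 - 100 = 150. Balances: checking=750, brokerage=150, vacation=100, investment=200

Final balance of vacation: 100

Answer: 100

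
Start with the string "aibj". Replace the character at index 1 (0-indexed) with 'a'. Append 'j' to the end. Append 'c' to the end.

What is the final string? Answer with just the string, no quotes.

Answer: aabjjc

Derivation:
Applying each edit step by step:
Start: "aibj"
Op 1 (replace idx 1: 'i' -> 'a'): "aibj" -> "aabj"
Op 2 (append 'j'): "aabj" -> "aabjj"
Op 3 (append 'c'): "aabjj" -> "aabjjc"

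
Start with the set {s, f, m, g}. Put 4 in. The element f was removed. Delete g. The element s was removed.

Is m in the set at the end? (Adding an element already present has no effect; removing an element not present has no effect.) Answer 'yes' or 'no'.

Answer: yes

Derivation:
Tracking the set through each operation:
Start: {f, g, m, s}
Event 1 (add 4): added. Set: {4, f, g, m, s}
Event 2 (remove f): removed. Set: {4, g, m, s}
Event 3 (remove g): removed. Set: {4, m, s}
Event 4 (remove s): removed. Set: {4, m}

Final set: {4, m} (size 2)
m is in the final set.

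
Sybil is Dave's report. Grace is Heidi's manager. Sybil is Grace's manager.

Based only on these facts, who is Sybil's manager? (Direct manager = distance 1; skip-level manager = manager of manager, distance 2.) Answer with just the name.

Reconstructing the manager chain from the given facts:
  Dave -> Sybil -> Grace -> Heidi
(each arrow means 'manager of the next')
Positions in the chain (0 = top):
  position of Dave: 0
  position of Sybil: 1
  position of Grace: 2
  position of Heidi: 3

Sybil is at position 1; the manager is 1 step up the chain, i.e. position 0: Dave.

Answer: Dave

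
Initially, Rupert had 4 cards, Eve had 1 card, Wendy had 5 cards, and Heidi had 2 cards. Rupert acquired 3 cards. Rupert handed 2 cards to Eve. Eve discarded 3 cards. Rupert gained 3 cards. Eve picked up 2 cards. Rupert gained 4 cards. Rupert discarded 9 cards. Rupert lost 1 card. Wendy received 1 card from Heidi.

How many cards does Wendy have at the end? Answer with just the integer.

Answer: 6

Derivation:
Tracking counts step by step:
Start: Rupert=4, Eve=1, Wendy=5, Heidi=2
Event 1 (Rupert +3): Rupert: 4 -> 7. State: Rupert=7, Eve=1, Wendy=5, Heidi=2
Event 2 (Rupert -> Eve, 2): Rupert: 7 -> 5, Eve: 1 -> 3. State: Rupert=5, Eve=3, Wendy=5, Heidi=2
Event 3 (Eve -3): Eve: 3 -> 0. State: Rupert=5, Eve=0, Wendy=5, Heidi=2
Event 4 (Rupert +3): Rupert: 5 -> 8. State: Rupert=8, Eve=0, Wendy=5, Heidi=2
Event 5 (Eve +2): Eve: 0 -> 2. State: Rupert=8, Eve=2, Wendy=5, Heidi=2
Event 6 (Rupert +4): Rupert: 8 -> 12. State: Rupert=12, Eve=2, Wendy=5, Heidi=2
Event 7 (Rupert -9): Rupert: 12 -> 3. State: Rupert=3, Eve=2, Wendy=5, Heidi=2
Event 8 (Rupert -1): Rupert: 3 -> 2. State: Rupert=2, Eve=2, Wendy=5, Heidi=2
Event 9 (Heidi -> Wendy, 1): Heidi: 2 -> 1, Wendy: 5 -> 6. State: Rupert=2, Eve=2, Wendy=6, Heidi=1

Wendy's final count: 6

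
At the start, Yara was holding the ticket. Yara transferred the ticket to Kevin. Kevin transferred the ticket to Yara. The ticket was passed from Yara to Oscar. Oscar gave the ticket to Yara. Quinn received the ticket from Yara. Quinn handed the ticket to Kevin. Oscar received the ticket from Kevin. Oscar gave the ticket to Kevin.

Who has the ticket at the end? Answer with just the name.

Answer: Kevin

Derivation:
Tracking the ticket through each event:
Start: Yara has the ticket.
After event 1: Kevin has the ticket.
After event 2: Yara has the ticket.
After event 3: Oscar has the ticket.
After event 4: Yara has the ticket.
After event 5: Quinn has the ticket.
After event 6: Kevin has the ticket.
After event 7: Oscar has the ticket.
After event 8: Kevin has the ticket.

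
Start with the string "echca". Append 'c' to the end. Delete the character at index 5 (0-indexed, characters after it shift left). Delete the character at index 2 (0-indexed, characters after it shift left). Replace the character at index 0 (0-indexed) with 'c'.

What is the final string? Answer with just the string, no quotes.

Applying each edit step by step:
Start: "echca"
Op 1 (append 'c'): "echca" -> "echcac"
Op 2 (delete idx 5 = 'c'): "echcac" -> "echca"
Op 3 (delete idx 2 = 'h'): "echca" -> "ecca"
Op 4 (replace idx 0: 'e' -> 'c'): "ecca" -> "ccca"

Answer: ccca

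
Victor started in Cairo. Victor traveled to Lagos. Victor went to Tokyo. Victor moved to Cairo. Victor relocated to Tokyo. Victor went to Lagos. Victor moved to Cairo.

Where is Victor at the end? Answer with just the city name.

Tracking Victor's location:
Start: Victor is in Cairo.
After move 1: Cairo -> Lagos. Victor is in Lagos.
After move 2: Lagos -> Tokyo. Victor is in Tokyo.
After move 3: Tokyo -> Cairo. Victor is in Cairo.
After move 4: Cairo -> Tokyo. Victor is in Tokyo.
After move 5: Tokyo -> Lagos. Victor is in Lagos.
After move 6: Lagos -> Cairo. Victor is in Cairo.

Answer: Cairo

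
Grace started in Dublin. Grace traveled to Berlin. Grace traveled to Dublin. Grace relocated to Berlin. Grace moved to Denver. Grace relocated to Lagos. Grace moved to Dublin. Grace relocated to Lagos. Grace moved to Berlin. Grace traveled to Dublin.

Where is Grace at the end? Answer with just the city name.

Answer: Dublin

Derivation:
Tracking Grace's location:
Start: Grace is in Dublin.
After move 1: Dublin -> Berlin. Grace is in Berlin.
After move 2: Berlin -> Dublin. Grace is in Dublin.
After move 3: Dublin -> Berlin. Grace is in Berlin.
After move 4: Berlin -> Denver. Grace is in Denver.
After move 5: Denver -> Lagos. Grace is in Lagos.
After move 6: Lagos -> Dublin. Grace is in Dublin.
After move 7: Dublin -> Lagos. Grace is in Lagos.
After move 8: Lagos -> Berlin. Grace is in Berlin.
After move 9: Berlin -> Dublin. Grace is in Dublin.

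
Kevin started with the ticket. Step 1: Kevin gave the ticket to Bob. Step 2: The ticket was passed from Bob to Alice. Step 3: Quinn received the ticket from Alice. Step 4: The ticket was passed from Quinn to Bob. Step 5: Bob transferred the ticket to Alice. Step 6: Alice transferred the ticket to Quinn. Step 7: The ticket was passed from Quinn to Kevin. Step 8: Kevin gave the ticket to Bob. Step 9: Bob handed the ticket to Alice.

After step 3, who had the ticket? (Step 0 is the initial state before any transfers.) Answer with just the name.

Tracking the ticket holder through step 3:
After step 0 (start): Kevin
After step 1: Bob
After step 2: Alice
After step 3: Quinn

At step 3, the holder is Quinn.

Answer: Quinn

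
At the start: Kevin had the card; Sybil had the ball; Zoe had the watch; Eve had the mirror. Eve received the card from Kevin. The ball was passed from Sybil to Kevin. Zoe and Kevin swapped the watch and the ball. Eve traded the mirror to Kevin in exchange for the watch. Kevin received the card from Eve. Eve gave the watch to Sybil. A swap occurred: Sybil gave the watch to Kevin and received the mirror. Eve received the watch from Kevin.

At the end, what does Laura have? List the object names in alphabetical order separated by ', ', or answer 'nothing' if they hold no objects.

Tracking all object holders:
Start: card:Kevin, ball:Sybil, watch:Zoe, mirror:Eve
Event 1 (give card: Kevin -> Eve). State: card:Eve, ball:Sybil, watch:Zoe, mirror:Eve
Event 2 (give ball: Sybil -> Kevin). State: card:Eve, ball:Kevin, watch:Zoe, mirror:Eve
Event 3 (swap watch<->ball: now watch:Kevin, ball:Zoe). State: card:Eve, ball:Zoe, watch:Kevin, mirror:Eve
Event 4 (swap mirror<->watch: now mirror:Kevin, watch:Eve). State: card:Eve, ball:Zoe, watch:Eve, mirror:Kevin
Event 5 (give card: Eve -> Kevin). State: card:Kevin, ball:Zoe, watch:Eve, mirror:Kevin
Event 6 (give watch: Eve -> Sybil). State: card:Kevin, ball:Zoe, watch:Sybil, mirror:Kevin
Event 7 (swap watch<->mirror: now watch:Kevin, mirror:Sybil). State: card:Kevin, ball:Zoe, watch:Kevin, mirror:Sybil
Event 8 (give watch: Kevin -> Eve). State: card:Kevin, ball:Zoe, watch:Eve, mirror:Sybil

Final state: card:Kevin, ball:Zoe, watch:Eve, mirror:Sybil
Laura holds: (nothing).

Answer: nothing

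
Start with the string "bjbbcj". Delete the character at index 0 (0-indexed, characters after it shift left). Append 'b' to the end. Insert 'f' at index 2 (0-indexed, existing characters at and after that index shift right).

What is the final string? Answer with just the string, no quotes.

Applying each edit step by step:
Start: "bjbbcj"
Op 1 (delete idx 0 = 'b'): "bjbbcj" -> "jbbcj"
Op 2 (append 'b'): "jbbcj" -> "jbbcjb"
Op 3 (insert 'f' at idx 2): "jbbcjb" -> "jbfbcjb"

Answer: jbfbcjb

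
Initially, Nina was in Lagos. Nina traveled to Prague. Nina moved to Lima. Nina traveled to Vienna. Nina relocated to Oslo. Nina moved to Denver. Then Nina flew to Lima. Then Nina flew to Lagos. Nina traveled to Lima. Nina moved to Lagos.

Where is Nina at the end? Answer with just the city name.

Answer: Lagos

Derivation:
Tracking Nina's location:
Start: Nina is in Lagos.
After move 1: Lagos -> Prague. Nina is in Prague.
After move 2: Prague -> Lima. Nina is in Lima.
After move 3: Lima -> Vienna. Nina is in Vienna.
After move 4: Vienna -> Oslo. Nina is in Oslo.
After move 5: Oslo -> Denver. Nina is in Denver.
After move 6: Denver -> Lima. Nina is in Lima.
After move 7: Lima -> Lagos. Nina is in Lagos.
After move 8: Lagos -> Lima. Nina is in Lima.
After move 9: Lima -> Lagos. Nina is in Lagos.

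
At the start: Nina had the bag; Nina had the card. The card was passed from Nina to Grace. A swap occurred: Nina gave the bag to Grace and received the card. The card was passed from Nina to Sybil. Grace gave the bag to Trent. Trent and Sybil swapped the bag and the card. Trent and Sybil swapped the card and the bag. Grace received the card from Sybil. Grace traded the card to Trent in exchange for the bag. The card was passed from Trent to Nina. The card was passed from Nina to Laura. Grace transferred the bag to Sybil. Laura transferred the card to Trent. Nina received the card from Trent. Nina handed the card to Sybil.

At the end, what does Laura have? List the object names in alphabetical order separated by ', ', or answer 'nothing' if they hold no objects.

Tracking all object holders:
Start: bag:Nina, card:Nina
Event 1 (give card: Nina -> Grace). State: bag:Nina, card:Grace
Event 2 (swap bag<->card: now bag:Grace, card:Nina). State: bag:Grace, card:Nina
Event 3 (give card: Nina -> Sybil). State: bag:Grace, card:Sybil
Event 4 (give bag: Grace -> Trent). State: bag:Trent, card:Sybil
Event 5 (swap bag<->card: now bag:Sybil, card:Trent). State: bag:Sybil, card:Trent
Event 6 (swap card<->bag: now card:Sybil, bag:Trent). State: bag:Trent, card:Sybil
Event 7 (give card: Sybil -> Grace). State: bag:Trent, card:Grace
Event 8 (swap card<->bag: now card:Trent, bag:Grace). State: bag:Grace, card:Trent
Event 9 (give card: Trent -> Nina). State: bag:Grace, card:Nina
Event 10 (give card: Nina -> Laura). State: bag:Grace, card:Laura
Event 11 (give bag: Grace -> Sybil). State: bag:Sybil, card:Laura
Event 12 (give card: Laura -> Trent). State: bag:Sybil, card:Trent
Event 13 (give card: Trent -> Nina). State: bag:Sybil, card:Nina
Event 14 (give card: Nina -> Sybil). State: bag:Sybil, card:Sybil

Final state: bag:Sybil, card:Sybil
Laura holds: (nothing).

Answer: nothing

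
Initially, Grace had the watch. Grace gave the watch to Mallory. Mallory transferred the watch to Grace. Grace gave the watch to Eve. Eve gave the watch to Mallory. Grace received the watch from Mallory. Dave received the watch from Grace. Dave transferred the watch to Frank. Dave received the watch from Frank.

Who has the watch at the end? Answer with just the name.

Tracking the watch through each event:
Start: Grace has the watch.
After event 1: Mallory has the watch.
After event 2: Grace has the watch.
After event 3: Eve has the watch.
After event 4: Mallory has the watch.
After event 5: Grace has the watch.
After event 6: Dave has the watch.
After event 7: Frank has the watch.
After event 8: Dave has the watch.

Answer: Dave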